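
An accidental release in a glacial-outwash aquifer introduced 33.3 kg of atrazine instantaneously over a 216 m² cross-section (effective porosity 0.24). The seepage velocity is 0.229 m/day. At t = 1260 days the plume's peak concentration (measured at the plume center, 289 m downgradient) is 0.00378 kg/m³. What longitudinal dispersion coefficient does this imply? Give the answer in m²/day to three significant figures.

At the plume center C_max = M/(n_e·A·√(4πDt)), so D = M²/(4πt·(n_e·A·C_max)²).
n_e·A·C_max = 0.24 × 216 × 0.00378 = 0.1960 kg/m.
D = 33.3²/(4π × 1260 × 0.1960²) = 1.82 m²/day.

1.82 m²/day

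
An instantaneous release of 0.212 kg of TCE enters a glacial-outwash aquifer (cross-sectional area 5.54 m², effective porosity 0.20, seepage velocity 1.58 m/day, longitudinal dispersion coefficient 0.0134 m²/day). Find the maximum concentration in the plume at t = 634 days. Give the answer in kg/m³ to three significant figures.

0.0185 kg/m³

The peak of an instantaneous 1D plume sits at x = vt; there the Gaussian factor is 1 and C_max = M/(n_e·A·√(4πDt)), where n_e·A is the pore area the mass is dissolved in.
√(4πDt) = √(4π × 0.0134 × 634) = 10.33 m, so C_max = 0.212/(0.20 × 5.54 × 10.33) = 0.0185 kg/m³.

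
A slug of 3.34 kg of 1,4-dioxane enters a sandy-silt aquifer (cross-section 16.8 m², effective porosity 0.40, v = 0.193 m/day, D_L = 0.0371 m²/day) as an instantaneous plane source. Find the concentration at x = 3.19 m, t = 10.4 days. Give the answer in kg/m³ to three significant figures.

For an instantaneous plane source, C(x,t) = M/(n_e·A·√(4πDt)) · exp(−(x−vt)²/(4Dt)), with n_e·A the pore (flow) area.
Plume center vt = 0.193 × 10.4 = 2.0072 m, so the well at 3.19 m is 1.1828 m downgradient of the peak.
√(4πDt) = 2.202 m, giving peak height M/(n_e·A·√(4πDt)) = 3.34/(0.40 × 16.8 × 2.202) = 0.2257 kg/m³.
(x−vt)²/(4Dt) = (1.1828)²/(4 × 0.0371 × 10.4) = 0.9065; exp(−0.9065) = 0.4039.
C = 0.2257 × 0.4039 = 0.0912 kg/m³.

0.0912 kg/m³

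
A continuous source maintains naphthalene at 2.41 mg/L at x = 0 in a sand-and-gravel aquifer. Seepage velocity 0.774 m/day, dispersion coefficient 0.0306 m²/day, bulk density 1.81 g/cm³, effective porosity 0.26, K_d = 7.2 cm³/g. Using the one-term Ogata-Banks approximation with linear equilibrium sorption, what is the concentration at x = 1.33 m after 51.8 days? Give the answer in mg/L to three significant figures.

0.0342 mg/L

Retardation factor R = 1 + ρ_b·K_d/n = 1 + 1.81 × 7.2/0.26 = 51.12.
Sorption retards both mechanisms: v_R = v/R = 0.01514 m/day, D_R = D/R = 0.0005986 m²/day.
v_R·t = 0.01514 × 51.8 = 0.784252 m; 2√(D_R t) = 0.3522 m; argument = (1.33 − 0.784252)/0.3522 = 1.550.
C = C₀ × ½·erfc(1.550) = 2.41 × 0.01419 = 0.0342 mg/L.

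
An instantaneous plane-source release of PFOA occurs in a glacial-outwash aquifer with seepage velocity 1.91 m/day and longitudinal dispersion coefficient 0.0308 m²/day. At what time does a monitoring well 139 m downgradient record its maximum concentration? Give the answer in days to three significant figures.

For the 1D instantaneous-source solution, setting ∂C/∂t = 0 at fixed x gives v²t² + 2Dt − x² = 0, so t = (√(D² + v²x²) − D)/v².
√(D² + v²x²) = √(0.0308² + 1.91² × 139²) = 265.5; v² = 3.6481.
t = (265.5 − 0.0308)/3.6481 = 72.8 days (vs. the pure-advection estimate x/v = 72.8 d).

72.8 days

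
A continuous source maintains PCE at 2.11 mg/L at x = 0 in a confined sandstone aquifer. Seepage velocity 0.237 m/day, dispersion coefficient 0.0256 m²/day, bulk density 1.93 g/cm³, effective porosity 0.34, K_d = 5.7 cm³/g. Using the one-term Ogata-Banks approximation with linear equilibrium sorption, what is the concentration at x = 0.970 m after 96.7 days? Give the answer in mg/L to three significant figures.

0.488 mg/L

Retardation factor R = 1 + ρ_b·K_d/n = 1 + 1.93 × 5.7/0.34 = 33.36.
Sorption retards both mechanisms: v_R = v/R = 0.007104 m/day, D_R = D/R = 0.0007674 m²/day.
v_R·t = 0.007104 × 96.7 = 0.6869568 m; 2√(D_R t) = 0.5448 m; argument = (0.970 − 0.6869568)/0.5448 = 0.5195.
C = C₀ × ½·erfc(0.5195) = 2.11 × 0.2313 = 0.488 mg/L.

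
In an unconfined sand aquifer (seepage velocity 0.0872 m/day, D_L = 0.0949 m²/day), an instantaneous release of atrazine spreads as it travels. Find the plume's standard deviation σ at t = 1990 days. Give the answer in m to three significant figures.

Dispersive spreading gives a Gaussian with σ² = 2Dt; advection only shifts the center.
σ = √(2 × 0.0949 × 1990) = 19.4 m.

19.4 m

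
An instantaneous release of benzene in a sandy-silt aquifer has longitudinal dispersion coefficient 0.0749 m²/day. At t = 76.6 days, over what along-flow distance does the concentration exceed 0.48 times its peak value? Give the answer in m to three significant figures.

8.21 m

The plume is Gaussian with σ = √(2Dt) = √(2 × 0.0749 × 76.6) = 3.387 m.
C/C_peak = exp(−Δx²/(2σ²)) = 0.48 ⇒ Δx = σ·√(−2 ln 0.48) = 3.387 × 1.212 = 4.105 m.
Width = 2Δx = 8.21 m.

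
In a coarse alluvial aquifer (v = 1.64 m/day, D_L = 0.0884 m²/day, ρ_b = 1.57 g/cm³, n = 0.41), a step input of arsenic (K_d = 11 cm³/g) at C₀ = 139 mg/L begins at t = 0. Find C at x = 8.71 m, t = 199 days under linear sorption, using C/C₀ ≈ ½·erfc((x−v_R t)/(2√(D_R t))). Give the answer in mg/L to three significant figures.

Retardation factor R = 1 + ρ_b·K_d/n = 1 + 1.57 × 11/0.41 = 43.12.
Sorption retards both mechanisms: v_R = v/R = 0.03803 m/day, D_R = D/R = 0.002050 m²/day.
v_R·t = 0.03803 × 199 = 7.56797 m; 2√(D_R t) = 1.277 m; argument = (8.71 − 7.56797)/1.277 = 0.8943.
C = C₀ × ½·erfc(0.8943) = 139 × 0.1030 = 14.3 mg/L.

14.3 mg/L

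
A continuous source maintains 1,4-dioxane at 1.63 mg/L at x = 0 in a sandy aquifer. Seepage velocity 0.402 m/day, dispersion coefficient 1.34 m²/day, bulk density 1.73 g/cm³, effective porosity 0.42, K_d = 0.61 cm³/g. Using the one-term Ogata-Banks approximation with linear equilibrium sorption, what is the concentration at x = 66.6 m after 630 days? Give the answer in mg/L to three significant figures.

Retardation factor R = 1 + ρ_b·K_d/n = 1 + 1.73 × 0.61/0.42 = 3.513.
Sorption retards both mechanisms: v_R = v/R = 0.1144 m/day, D_R = D/R = 0.3814 m²/day.
v_R·t = 0.1144 × 630 = 72.072 m; 2√(D_R t) = 31.00 m; argument = (66.6 − 72.072)/31.00 = -0.1765.
C = C₀ × ½·erfc(-0.1765) = 1.63 × 0.5986 = 0.976 mg/L.

0.976 mg/L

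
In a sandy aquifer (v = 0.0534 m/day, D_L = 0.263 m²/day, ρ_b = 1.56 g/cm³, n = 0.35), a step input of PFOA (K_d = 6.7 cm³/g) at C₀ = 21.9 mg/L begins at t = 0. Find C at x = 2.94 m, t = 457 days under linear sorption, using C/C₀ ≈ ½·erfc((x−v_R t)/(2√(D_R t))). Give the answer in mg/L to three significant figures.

Retardation factor R = 1 + ρ_b·K_d/n = 1 + 1.56 × 6.7/0.35 = 30.86.
Sorption retards both mechanisms: v_R = v/R = 0.001730 m/day, D_R = D/R = 0.008522 m²/day.
v_R·t = 0.001730 × 457 = 0.79061 m; 2√(D_R t) = 3.947 m; argument = (2.94 − 0.79061)/3.947 = 0.5446.
C = C₀ × ½·erfc(0.5446) = 21.9 × 0.2206 = 4.83 mg/L.

4.83 mg/L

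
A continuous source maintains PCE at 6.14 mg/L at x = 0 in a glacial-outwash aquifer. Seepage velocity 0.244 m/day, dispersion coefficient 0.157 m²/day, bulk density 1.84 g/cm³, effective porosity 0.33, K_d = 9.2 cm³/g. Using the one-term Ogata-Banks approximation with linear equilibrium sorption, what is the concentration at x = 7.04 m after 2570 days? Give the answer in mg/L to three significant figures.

5.50 mg/L

Retardation factor R = 1 + ρ_b·K_d/n = 1 + 1.84 × 9.2/0.33 = 52.30.
Sorption retards both mechanisms: v_R = v/R = 0.004665 m/day, D_R = D/R = 0.003002 m²/day.
v_R·t = 0.004665 × 2570 = 11.98905 m; 2√(D_R t) = 5.555 m; argument = (7.04 − 11.98905)/5.555 = -0.8909.
C = C₀ × ½·erfc(-0.8909) = 6.14 × 0.8962 = 5.50 mg/L.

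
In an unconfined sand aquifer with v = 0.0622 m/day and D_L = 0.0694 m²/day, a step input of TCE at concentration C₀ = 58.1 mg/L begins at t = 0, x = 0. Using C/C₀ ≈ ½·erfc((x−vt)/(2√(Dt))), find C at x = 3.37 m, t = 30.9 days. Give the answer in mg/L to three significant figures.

For a continuous step input, C/C₀ ≈ ½·erfc((x−vt)/(2√(Dt))).
vt = 0.0622 × 30.9 = 1.92198 m and 2√(Dt) = 2√(0.0694 × 30.9) = 2.929 m.
Argument (x−vt)/(2√(Dt)) = (3.37 − 1.92198)/2.929 = 0.4944; ½·erfc(0.4944) = 0.2422.
C = 58.1 × 0.2422 = 14.1 mg/L.

14.1 mg/L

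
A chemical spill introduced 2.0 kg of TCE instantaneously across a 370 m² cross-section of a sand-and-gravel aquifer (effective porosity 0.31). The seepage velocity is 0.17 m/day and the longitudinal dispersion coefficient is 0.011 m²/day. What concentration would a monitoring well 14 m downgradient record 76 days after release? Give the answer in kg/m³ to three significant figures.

0.00380 kg/m³

For an instantaneous plane source, C(x,t) = M/(n_e·A·√(4πDt)) · exp(−(x−vt)²/(4Dt)), with n_e·A the pore (flow) area.
Plume center vt = 0.17 × 76 = 12.92 m, so the well at 14 m is 1.08 m downgradient of the peak.
√(4πDt) = 3.241 m, giving peak height M/(n_e·A·√(4πDt)) = 2.0/(0.31 × 370 × 3.241) = 0.005380 kg/m³.
(x−vt)²/(4Dt) = (1.08)²/(4 × 0.011 × 76) = 0.3488; exp(−0.3488) = 0.7055.
C = 0.005380 × 0.7055 = 0.00380 kg/m³.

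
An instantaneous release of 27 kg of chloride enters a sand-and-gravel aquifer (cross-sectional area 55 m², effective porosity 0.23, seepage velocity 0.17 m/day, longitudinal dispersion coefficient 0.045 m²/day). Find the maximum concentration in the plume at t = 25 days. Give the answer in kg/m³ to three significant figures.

The peak of an instantaneous 1D plume sits at x = vt; there the Gaussian factor is 1 and C_max = M/(n_e·A·√(4πDt)), where n_e·A is the pore area the mass is dissolved in.
√(4πDt) = √(4π × 0.045 × 25) = 3.760 m, so C_max = 27/(0.23 × 55 × 3.760) = 0.568 kg/m³.

0.568 kg/m³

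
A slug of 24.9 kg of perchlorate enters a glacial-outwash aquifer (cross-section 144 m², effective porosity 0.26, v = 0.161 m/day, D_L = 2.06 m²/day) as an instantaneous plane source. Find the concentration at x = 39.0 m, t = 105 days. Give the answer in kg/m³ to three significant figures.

0.00726 kg/m³

For an instantaneous plane source, C(x,t) = M/(n_e·A·√(4πDt)) · exp(−(x−vt)²/(4Dt)), with n_e·A the pore (flow) area.
Plume center vt = 0.161 × 105 = 16.905 m, so the well at 39.0 m is 22.095 m downgradient of the peak.
√(4πDt) = 52.14 m, giving peak height M/(n_e·A·√(4πDt)) = 24.9/(0.26 × 144 × 52.14) = 0.01276 kg/m³.
(x−vt)²/(4Dt) = (22.095)²/(4 × 2.06 × 105) = 0.5642; exp(−0.5642) = 0.5688.
C = 0.01276 × 0.5688 = 0.00726 kg/m³.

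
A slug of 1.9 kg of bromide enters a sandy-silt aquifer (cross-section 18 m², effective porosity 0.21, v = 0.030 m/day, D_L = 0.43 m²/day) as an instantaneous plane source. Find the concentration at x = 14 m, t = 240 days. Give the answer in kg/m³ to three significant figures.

For an instantaneous plane source, C(x,t) = M/(n_e·A·√(4πDt)) · exp(−(x−vt)²/(4Dt)), with n_e·A the pore (flow) area.
Plume center vt = 0.030 × 240 = 7.2 m, so the well at 14 m is 6.8 m downgradient of the peak.
√(4πDt) = 36.01 m, giving peak height M/(n_e·A·√(4πDt)) = 1.9/(0.21 × 18 × 36.01) = 0.01396 kg/m³.
(x−vt)²/(4Dt) = (6.8)²/(4 × 0.43 × 240) = 0.1120; exp(−0.1120) = 0.8940.
C = 0.01396 × 0.8940 = 0.0125 kg/m³.

0.0125 kg/m³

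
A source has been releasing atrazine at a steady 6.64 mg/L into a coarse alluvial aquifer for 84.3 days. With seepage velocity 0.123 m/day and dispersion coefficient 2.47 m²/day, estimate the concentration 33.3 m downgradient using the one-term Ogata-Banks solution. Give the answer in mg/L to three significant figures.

0.867 mg/L

For a continuous step input, C/C₀ ≈ ½·erfc((x−vt)/(2√(Dt))).
vt = 0.123 × 84.3 = 10.3689 m and 2√(Dt) = 2√(2.47 × 84.3) = 28.86 m.
Argument (x−vt)/(2√(Dt)) = (33.3 − 10.3689)/28.86 = 0.7946; ½·erfc(0.7946) = 0.1306.
C = 6.64 × 0.1306 = 0.867 mg/L.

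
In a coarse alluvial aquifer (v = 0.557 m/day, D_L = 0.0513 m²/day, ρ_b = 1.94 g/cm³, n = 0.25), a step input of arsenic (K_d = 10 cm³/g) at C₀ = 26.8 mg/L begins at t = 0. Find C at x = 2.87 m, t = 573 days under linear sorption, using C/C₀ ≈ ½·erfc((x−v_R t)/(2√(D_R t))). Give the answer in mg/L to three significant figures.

24.5 mg/L

Retardation factor R = 1 + ρ_b·K_d/n = 1 + 1.94 × 10/0.25 = 78.60.
Sorption retards both mechanisms: v_R = v/R = 0.007087 m/day, D_R = D/R = 0.0006527 m²/day.
v_R·t = 0.007087 × 573 = 4.060851 m; 2√(D_R t) = 1.223 m; argument = (2.87 − 4.060851)/1.223 = -0.9737.
C = C₀ × ½·erfc(-0.9737) = 26.8 × 0.9157 = 24.5 mg/L.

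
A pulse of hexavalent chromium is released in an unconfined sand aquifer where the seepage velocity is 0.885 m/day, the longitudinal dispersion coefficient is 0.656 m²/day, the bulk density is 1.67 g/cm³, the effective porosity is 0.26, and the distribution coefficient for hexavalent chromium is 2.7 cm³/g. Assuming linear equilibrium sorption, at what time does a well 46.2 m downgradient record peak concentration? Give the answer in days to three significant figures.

942 days

Retardation factor R = 1 + ρ_b·K_d/n = 1 + 1.67 × 2.7/0.26 = 18.34.
Sorption retards both mechanisms: v_R = v/R = 0.04826 m/day, D_R = D/R = 0.03577 m²/day.
Peak time from v_R²t² + 2D_R t − x² = 0: t = (√(D_R² + v_R²x²) − D_R)/v_R².
√(D_R² + v_R²x²) = √(0.03577² + 0.04826² × 46.2²) = 2.230; v_R² = 0.002329.
t = (2.230 − 0.03577)/0.002329 = 942 days.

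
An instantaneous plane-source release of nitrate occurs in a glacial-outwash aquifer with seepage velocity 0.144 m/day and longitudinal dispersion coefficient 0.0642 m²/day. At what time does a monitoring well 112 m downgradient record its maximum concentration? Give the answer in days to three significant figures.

775 days

For the 1D instantaneous-source solution, setting ∂C/∂t = 0 at fixed x gives v²t² + 2Dt − x² = 0, so t = (√(D² + v²x²) − D)/v².
√(D² + v²x²) = √(0.0642² + 0.144² × 112²) = 16.13; v² = 0.020736.
t = (16.13 − 0.0642)/0.020736 = 775 days (vs. the pure-advection estimate x/v = 778 d).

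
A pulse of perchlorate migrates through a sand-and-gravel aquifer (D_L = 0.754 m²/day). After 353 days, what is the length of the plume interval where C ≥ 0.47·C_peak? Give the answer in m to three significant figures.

The plume is Gaussian with σ = √(2Dt) = √(2 × 0.754 × 353) = 23.07 m.
C/C_peak = exp(−Δx²/(2σ²)) = 0.47 ⇒ Δx = σ·√(−2 ln 0.47) = 23.07 × 1.229 = 28.35 m.
Width = 2Δx = 56.7 m.

56.7 m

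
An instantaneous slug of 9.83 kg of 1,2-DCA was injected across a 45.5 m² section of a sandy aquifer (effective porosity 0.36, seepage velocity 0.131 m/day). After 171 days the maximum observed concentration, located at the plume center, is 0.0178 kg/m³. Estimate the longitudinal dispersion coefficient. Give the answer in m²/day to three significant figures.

At the plume center C_max = M/(n_e·A·√(4πDt)), so D = M²/(4πt·(n_e·A·C_max)²).
n_e·A·C_max = 0.36 × 45.5 × 0.0178 = 0.2916 kg/m.
D = 9.83²/(4π × 171 × 0.2916²) = 0.529 m²/day.

0.529 m²/day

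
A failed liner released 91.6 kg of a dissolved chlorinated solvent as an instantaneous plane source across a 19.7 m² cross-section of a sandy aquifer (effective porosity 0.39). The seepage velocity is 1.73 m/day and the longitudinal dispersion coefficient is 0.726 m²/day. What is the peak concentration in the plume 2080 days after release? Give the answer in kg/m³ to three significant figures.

The peak of an instantaneous 1D plume sits at x = vt; there the Gaussian factor is 1 and C_max = M/(n_e·A·√(4πDt)), where n_e·A is the pore area the mass is dissolved in.
√(4πDt) = √(4π × 0.726 × 2080) = 137.8 m, so C_max = 91.6/(0.39 × 19.7 × 137.8) = 0.0865 kg/m³.

0.0865 kg/m³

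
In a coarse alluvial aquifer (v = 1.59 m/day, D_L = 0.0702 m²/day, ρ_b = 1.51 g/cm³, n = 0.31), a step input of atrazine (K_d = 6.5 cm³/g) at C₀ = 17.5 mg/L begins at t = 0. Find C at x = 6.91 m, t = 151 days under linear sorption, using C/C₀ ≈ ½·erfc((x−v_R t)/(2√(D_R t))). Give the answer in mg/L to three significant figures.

Retardation factor R = 1 + ρ_b·K_d/n = 1 + 1.51 × 6.5/0.31 = 32.66.
Sorption retards both mechanisms: v_R = v/R = 0.04868 m/day, D_R = D/R = 0.002149 m²/day.
v_R·t = 0.04868 × 151 = 7.35068 m; 2√(D_R t) = 1.139 m; argument = (6.91 − 7.35068)/1.139 = -0.3869.
C = C₀ × ½·erfc(-0.3869) = 17.5 × 0.7079 = 12.4 mg/L.

12.4 mg/L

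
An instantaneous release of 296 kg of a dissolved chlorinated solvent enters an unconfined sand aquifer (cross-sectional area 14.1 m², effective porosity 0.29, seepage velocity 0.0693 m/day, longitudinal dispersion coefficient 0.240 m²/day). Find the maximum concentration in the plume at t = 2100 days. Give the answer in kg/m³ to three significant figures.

The peak of an instantaneous 1D plume sits at x = vt; there the Gaussian factor is 1 and C_max = M/(n_e·A·√(4πDt)), where n_e·A is the pore area the mass is dissolved in.
√(4πDt) = √(4π × 0.240 × 2100) = 79.58 m, so C_max = 296/(0.29 × 14.1 × 79.58) = 0.910 kg/m³.

0.910 kg/m³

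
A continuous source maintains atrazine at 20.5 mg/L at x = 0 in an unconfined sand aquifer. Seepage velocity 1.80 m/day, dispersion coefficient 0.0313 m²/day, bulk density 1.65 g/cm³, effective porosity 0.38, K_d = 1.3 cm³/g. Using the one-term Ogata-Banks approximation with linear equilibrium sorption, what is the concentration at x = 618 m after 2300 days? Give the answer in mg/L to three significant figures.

17.7 mg/L

Retardation factor R = 1 + ρ_b·K_d/n = 1 + 1.65 × 1.3/0.38 = 6.645.
Sorption retards both mechanisms: v_R = v/R = 0.2709 m/day, D_R = D/R = 0.004710 m²/day.
v_R·t = 0.2709 × 2300 = 623.07 m; 2√(D_R t) = 6.583 m; argument = (618 − 623.07)/6.583 = -0.7702.
C = C₀ × ½·erfc(-0.7702) = 20.5 × 0.8620 = 17.7 mg/L.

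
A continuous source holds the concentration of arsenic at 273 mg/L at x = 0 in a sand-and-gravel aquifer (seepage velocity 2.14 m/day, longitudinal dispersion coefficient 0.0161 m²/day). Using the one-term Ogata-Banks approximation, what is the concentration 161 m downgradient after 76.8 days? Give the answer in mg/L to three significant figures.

268 mg/L

For a continuous step input, C/C₀ ≈ ½·erfc((x−vt)/(2√(Dt))).
vt = 2.14 × 76.8 = 164.352 m and 2√(Dt) = 2√(0.0161 × 76.8) = 2.224 m.
Argument (x−vt)/(2√(Dt)) = (161 − 164.352)/2.224 = -1.507; ½·erfc(-1.507) = 0.9835.
C = 273 × 0.9835 = 268 mg/L.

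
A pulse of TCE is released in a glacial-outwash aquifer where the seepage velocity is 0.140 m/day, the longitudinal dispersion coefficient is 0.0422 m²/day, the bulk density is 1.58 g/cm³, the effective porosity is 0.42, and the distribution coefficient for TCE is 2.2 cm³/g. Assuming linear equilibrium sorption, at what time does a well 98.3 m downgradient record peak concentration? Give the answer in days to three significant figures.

Retardation factor R = 1 + ρ_b·K_d/n = 1 + 1.58 × 2.2/0.42 = 9.276.
Sorption retards both mechanisms: v_R = v/R = 0.01509 m/day, D_R = D/R = 0.004549 m²/day.
Peak time from v_R²t² + 2D_R t − x² = 0: t = (√(D_R² + v_R²x²) − D_R)/v_R².
√(D_R² + v_R²x²) = √(0.004549² + 0.01509² × 98.3²) = 1.483; v_R² = 0.0002277.
t = (1.483 − 0.004549)/0.0002277 = 6490 days.

6490 days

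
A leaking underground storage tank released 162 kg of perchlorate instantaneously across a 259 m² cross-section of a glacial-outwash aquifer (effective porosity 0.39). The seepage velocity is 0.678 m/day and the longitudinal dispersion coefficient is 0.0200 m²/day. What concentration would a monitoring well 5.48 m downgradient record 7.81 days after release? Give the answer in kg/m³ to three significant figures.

1.08 kg/m³

For an instantaneous plane source, C(x,t) = M/(n_e·A·√(4πDt)) · exp(−(x−vt)²/(4Dt)), with n_e·A the pore (flow) area.
Plume center vt = 0.678 × 7.81 = 5.29518 m, so the well at 5.48 m is 0.18482 m downgradient of the peak.
√(4πDt) = 1.401 m, giving peak height M/(n_e·A·√(4πDt)) = 162/(0.39 × 259 × 1.401) = 1.145 kg/m³.
(x−vt)²/(4Dt) = (0.18482)²/(4 × 0.0200 × 7.81) = 0.05467; exp(−0.05467) = 0.9468.
C = 1.145 × 0.9468 = 1.08 kg/m³.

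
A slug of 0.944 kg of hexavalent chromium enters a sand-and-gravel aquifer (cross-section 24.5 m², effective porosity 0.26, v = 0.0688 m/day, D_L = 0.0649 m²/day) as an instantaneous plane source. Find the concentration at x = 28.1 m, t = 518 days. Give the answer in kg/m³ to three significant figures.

0.00473 kg/m³

For an instantaneous plane source, C(x,t) = M/(n_e·A·√(4πDt)) · exp(−(x−vt)²/(4Dt)), with n_e·A the pore (flow) area.
Plume center vt = 0.0688 × 518 = 35.6384 m, so the well at 28.1 m is 7.5384 m upgradient of the peak.
√(4πDt) = 20.55 m, giving peak height M/(n_e·A·√(4πDt)) = 0.944/(0.26 × 24.5 × 20.55) = 0.007211 kg/m³.
(x−vt)²/(4Dt) = (-7.5384)²/(4 × 0.0649 × 518) = 0.4226; exp(−0.4226) = 0.6553.
C = 0.007211 × 0.6553 = 0.00473 kg/m³.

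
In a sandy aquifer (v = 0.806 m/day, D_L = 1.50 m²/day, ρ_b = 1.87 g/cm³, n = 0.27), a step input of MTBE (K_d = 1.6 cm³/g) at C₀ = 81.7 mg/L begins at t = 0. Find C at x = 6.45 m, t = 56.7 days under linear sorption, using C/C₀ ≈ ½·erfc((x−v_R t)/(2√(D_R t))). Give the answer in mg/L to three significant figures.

19.5 mg/L

Retardation factor R = 1 + ρ_b·K_d/n = 1 + 1.87 × 1.6/0.27 = 12.08.
Sorption retards both mechanisms: v_R = v/R = 0.06672 m/day, D_R = D/R = 0.1242 m²/day.
v_R·t = 0.06672 × 56.7 = 3.783024 m; 2√(D_R t) = 5.307 m; argument = (6.45 − 3.783024)/5.307 = 0.5025.
C = C₀ × ½·erfc(0.5025) = 81.7 × 0.2387 = 19.5 mg/L.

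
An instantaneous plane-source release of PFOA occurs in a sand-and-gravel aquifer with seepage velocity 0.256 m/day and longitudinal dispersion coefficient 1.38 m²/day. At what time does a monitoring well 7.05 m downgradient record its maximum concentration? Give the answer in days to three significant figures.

13.6 days

For the 1D instantaneous-source solution, setting ∂C/∂t = 0 at fixed x gives v²t² + 2Dt − x² = 0, so t = (√(D² + v²x²) − D)/v².
√(D² + v²x²) = √(1.38² + 0.256² × 7.05²) = 2.272; v² = 0.065536.
t = (2.272 − 1.38)/0.065536 = 13.6 days (vs. the pure-advection estimate x/v = 27.5 d).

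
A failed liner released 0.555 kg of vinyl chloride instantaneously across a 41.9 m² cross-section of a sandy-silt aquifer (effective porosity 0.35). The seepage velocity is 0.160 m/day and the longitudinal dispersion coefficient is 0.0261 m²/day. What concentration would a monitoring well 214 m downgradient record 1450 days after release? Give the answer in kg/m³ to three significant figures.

For an instantaneous plane source, C(x,t) = M/(n_e·A·√(4πDt)) · exp(−(x−vt)²/(4Dt)), with n_e·A the pore (flow) area.
Plume center vt = 0.160 × 1450 = 232 m, so the well at 214 m is 18 m upgradient of the peak.
√(4πDt) = 21.81 m, giving peak height M/(n_e·A·√(4πDt)) = 0.555/(0.35 × 41.9 × 21.81) = 0.001735 kg/m³.
(x−vt)²/(4Dt) = (-18)²/(4 × 0.0261 × 1450) = 2.140; exp(−2.140) = 0.1177.
C = 0.001735 × 0.1177 = 0.000204 kg/m³.

0.000204 kg/m³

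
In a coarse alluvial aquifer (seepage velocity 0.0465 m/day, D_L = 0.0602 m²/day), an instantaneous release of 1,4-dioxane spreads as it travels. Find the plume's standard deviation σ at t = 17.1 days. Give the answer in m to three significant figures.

Dispersive spreading gives a Gaussian with σ² = 2Dt; advection only shifts the center.
σ = √(2 × 0.0602 × 17.1) = 1.43 m.

1.43 m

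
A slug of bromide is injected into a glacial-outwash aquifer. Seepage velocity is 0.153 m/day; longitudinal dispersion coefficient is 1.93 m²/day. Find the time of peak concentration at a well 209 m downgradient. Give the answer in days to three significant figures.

1290 days

For the 1D instantaneous-source solution, setting ∂C/∂t = 0 at fixed x gives v²t² + 2Dt − x² = 0, so t = (√(D² + v²x²) − D)/v².
√(D² + v²x²) = √(1.93² + 0.153² × 209²) = 32.04; v² = 0.023409.
t = (32.04 − 1.93)/0.023409 = 1290 days (vs. the pure-advection estimate x/v = 1370 d).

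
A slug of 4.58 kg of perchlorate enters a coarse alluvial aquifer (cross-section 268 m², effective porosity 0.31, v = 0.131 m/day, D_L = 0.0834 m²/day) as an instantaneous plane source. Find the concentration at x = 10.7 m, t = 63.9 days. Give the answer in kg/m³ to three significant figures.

For an instantaneous plane source, C(x,t) = M/(n_e·A·√(4πDt)) · exp(−(x−vt)²/(4Dt)), with n_e·A the pore (flow) area.
Plume center vt = 0.131 × 63.9 = 8.3709 m, so the well at 10.7 m is 2.3291 m downgradient of the peak.
√(4πDt) = 8.183 m, giving peak height M/(n_e·A·√(4πDt)) = 4.58/(0.31 × 268 × 8.183) = 0.006737 kg/m³.
(x−vt)²/(4Dt) = (2.3291)²/(4 × 0.0834 × 63.9) = 0.2545; exp(−0.2545) = 0.7753.
C = 0.006737 × 0.7753 = 0.00522 kg/m³.

0.00522 kg/m³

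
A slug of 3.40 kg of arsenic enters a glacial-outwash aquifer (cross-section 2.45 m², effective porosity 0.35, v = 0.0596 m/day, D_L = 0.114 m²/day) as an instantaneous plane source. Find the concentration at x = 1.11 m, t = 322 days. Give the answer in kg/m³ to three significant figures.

For an instantaneous plane source, C(x,t) = M/(n_e·A·√(4πDt)) · exp(−(x−vt)²/(4Dt)), with n_e·A the pore (flow) area.
Plume center vt = 0.0596 × 322 = 19.1912 m, so the well at 1.11 m is 18.0812 m upgradient of the peak.
√(4πDt) = 21.48 m, giving peak height M/(n_e·A·√(4πDt)) = 3.40/(0.35 × 2.45 × 21.48) = 0.1846 kg/m³.
(x−vt)²/(4Dt) = (-18.0812)²/(4 × 0.114 × 322) = 2.227; exp(−2.227) = 0.1079.
C = 0.1846 × 0.1079 = 0.0199 kg/m³.

0.0199 kg/m³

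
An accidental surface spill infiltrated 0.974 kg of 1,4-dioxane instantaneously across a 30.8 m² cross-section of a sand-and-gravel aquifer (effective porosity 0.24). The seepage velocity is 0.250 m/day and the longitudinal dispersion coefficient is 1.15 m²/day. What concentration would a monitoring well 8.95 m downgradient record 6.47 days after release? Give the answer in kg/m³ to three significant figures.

For an instantaneous plane source, C(x,t) = M/(n_e·A·√(4πDt)) · exp(−(x−vt)²/(4Dt)), with n_e·A the pore (flow) area.
Plume center vt = 0.250 × 6.47 = 1.6175 m, so the well at 8.95 m is 7.3325 m downgradient of the peak.
√(4πDt) = 9.670 m, giving peak height M/(n_e·A·√(4πDt)) = 0.974/(0.24 × 30.8 × 9.670) = 0.01363 kg/m³.
(x−vt)²/(4Dt) = (7.3325)²/(4 × 1.15 × 6.47) = 1.807; exp(−1.807) = 0.1641.
C = 0.01363 × 0.1641 = 0.00224 kg/m³.

0.00224 kg/m³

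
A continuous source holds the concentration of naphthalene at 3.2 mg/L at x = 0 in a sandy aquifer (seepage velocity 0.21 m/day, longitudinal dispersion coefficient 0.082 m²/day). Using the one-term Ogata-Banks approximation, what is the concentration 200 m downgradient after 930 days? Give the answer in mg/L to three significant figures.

1.13 mg/L

For a continuous step input, C/C₀ ≈ ½·erfc((x−vt)/(2√(Dt))).
vt = 0.21 × 930 = 195.3 m and 2√(Dt) = 2√(0.082 × 930) = 17.47 m.
Argument (x−vt)/(2√(Dt)) = (200 − 195.3)/17.47 = 0.2690; ½·erfc(0.2690) = 0.3518.
C = 3.2 × 0.3518 = 1.13 mg/L.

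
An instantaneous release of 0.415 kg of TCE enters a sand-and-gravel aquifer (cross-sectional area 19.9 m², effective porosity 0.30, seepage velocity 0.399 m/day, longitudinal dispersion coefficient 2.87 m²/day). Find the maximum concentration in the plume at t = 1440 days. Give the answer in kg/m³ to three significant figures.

0.000305 kg/m³

The peak of an instantaneous 1D plume sits at x = vt; there the Gaussian factor is 1 and C_max = M/(n_e·A·√(4πDt)), where n_e·A is the pore area the mass is dissolved in.
√(4πDt) = √(4π × 2.87 × 1440) = 227.9 m, so C_max = 0.415/(0.30 × 19.9 × 227.9) = 0.000305 kg/m³.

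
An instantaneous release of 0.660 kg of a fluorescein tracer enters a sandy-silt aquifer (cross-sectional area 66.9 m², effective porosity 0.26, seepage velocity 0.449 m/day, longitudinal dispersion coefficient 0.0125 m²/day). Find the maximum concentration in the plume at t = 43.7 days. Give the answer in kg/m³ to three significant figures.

0.0145 kg/m³

The peak of an instantaneous 1D plume sits at x = vt; there the Gaussian factor is 1 and C_max = M/(n_e·A·√(4πDt)), where n_e·A is the pore area the mass is dissolved in.
√(4πDt) = √(4π × 0.0125 × 43.7) = 2.620 m, so C_max = 0.660/(0.26 × 66.9 × 2.620) = 0.0145 kg/m³.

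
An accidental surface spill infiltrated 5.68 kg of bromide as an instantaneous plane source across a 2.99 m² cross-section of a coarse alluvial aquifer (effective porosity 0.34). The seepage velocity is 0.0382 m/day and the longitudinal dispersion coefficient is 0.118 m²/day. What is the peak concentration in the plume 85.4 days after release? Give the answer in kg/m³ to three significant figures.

0.497 kg/m³

The peak of an instantaneous 1D plume sits at x = vt; there the Gaussian factor is 1 and C_max = M/(n_e·A·√(4πDt)), where n_e·A is the pore area the mass is dissolved in.
√(4πDt) = √(4π × 0.118 × 85.4) = 11.25 m, so C_max = 5.68/(0.34 × 2.99 × 11.25) = 0.497 kg/m³.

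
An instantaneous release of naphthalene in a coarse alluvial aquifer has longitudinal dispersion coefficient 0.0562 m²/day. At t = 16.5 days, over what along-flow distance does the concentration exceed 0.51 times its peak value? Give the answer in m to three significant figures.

3.16 m

The plume is Gaussian with σ = √(2Dt) = √(2 × 0.0562 × 16.5) = 1.362 m.
C/C_peak = exp(−Δx²/(2σ²)) = 0.51 ⇒ Δx = σ·√(−2 ln 0.51) = 1.362 × 1.160 = 1.580 m.
Width = 2Δx = 3.16 m.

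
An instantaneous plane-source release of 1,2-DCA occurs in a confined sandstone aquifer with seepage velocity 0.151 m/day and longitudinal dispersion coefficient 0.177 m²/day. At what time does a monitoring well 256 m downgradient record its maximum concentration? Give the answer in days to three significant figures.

For the 1D instantaneous-source solution, setting ∂C/∂t = 0 at fixed x gives v²t² + 2Dt − x² = 0, so t = (√(D² + v²x²) − D)/v².
√(D² + v²x²) = √(0.177² + 0.151² × 256²) = 38.66; v² = 0.022801.
t = (38.66 − 0.177)/0.022801 = 1690 days (vs. the pure-advection estimate x/v = 1700 d).

1690 days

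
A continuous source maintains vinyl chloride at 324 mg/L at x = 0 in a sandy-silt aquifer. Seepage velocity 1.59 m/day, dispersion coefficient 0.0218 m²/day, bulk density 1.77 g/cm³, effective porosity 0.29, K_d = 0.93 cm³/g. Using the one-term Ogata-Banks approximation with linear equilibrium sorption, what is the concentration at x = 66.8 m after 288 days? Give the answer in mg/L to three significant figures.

293 mg/L

Retardation factor R = 1 + ρ_b·K_d/n = 1 + 1.77 × 0.93/0.29 = 6.676.
Sorption retards both mechanisms: v_R = v/R = 0.2382 m/day, D_R = D/R = 0.003265 m²/day.
v_R·t = 0.2382 × 288 = 68.6016 m; 2√(D_R t) = 1.939 m; argument = (66.8 − 68.6016)/1.939 = -0.9291.
C = C₀ × ½·erfc(-0.9291) = 324 × 0.9056 = 293 mg/L.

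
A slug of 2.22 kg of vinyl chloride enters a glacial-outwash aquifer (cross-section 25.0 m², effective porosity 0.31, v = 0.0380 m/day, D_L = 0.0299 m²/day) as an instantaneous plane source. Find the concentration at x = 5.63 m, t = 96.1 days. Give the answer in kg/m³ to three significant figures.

For an instantaneous plane source, C(x,t) = M/(n_e·A·√(4πDt)) · exp(−(x−vt)²/(4Dt)), with n_e·A the pore (flow) area.
Plume center vt = 0.0380 × 96.1 = 3.6518 m, so the well at 5.63 m is 1.9782 m downgradient of the peak.
√(4πDt) = 6.009 m, giving peak height M/(n_e·A·√(4πDt)) = 2.22/(0.31 × 25.0 × 6.009) = 0.04767 kg/m³.
(x−vt)²/(4Dt) = (1.9782)²/(4 × 0.0299 × 96.1) = 0.3405; exp(−0.3405) = 0.7114.
C = 0.04767 × 0.7114 = 0.0339 kg/m³.

0.0339 kg/m³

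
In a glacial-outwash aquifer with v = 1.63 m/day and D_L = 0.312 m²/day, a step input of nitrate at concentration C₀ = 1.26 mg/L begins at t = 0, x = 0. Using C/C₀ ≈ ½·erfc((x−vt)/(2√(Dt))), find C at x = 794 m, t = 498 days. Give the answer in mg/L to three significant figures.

1.06 mg/L

For a continuous step input, C/C₀ ≈ ½·erfc((x−vt)/(2√(Dt))).
vt = 1.63 × 498 = 811.74 m and 2√(Dt) = 2√(0.312 × 498) = 24.93 m.
Argument (x−vt)/(2√(Dt)) = (794 − 811.74)/24.93 = -0.7116; ½·erfc(-0.7116) = 0.8429.
C = 1.26 × 0.8429 = 1.06 mg/L.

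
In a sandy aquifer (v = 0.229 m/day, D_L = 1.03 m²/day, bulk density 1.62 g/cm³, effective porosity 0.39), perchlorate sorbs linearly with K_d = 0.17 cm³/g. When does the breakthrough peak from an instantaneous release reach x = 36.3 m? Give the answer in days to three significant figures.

239 days

Retardation factor R = 1 + ρ_b·K_d/n = 1 + 1.62 × 0.17/0.39 = 1.706.
Sorption retards both mechanisms: v_R = v/R = 0.1342 m/day, D_R = D/R = 0.6038 m²/day.
Peak time from v_R²t² + 2D_R t − x² = 0: t = (√(D_R² + v_R²x²) − D_R)/v_R².
√(D_R² + v_R²x²) = √(0.6038² + 0.1342² × 36.3²) = 4.909; v_R² = 0.01801.
t = (4.909 − 0.6038)/0.01801 = 239 days.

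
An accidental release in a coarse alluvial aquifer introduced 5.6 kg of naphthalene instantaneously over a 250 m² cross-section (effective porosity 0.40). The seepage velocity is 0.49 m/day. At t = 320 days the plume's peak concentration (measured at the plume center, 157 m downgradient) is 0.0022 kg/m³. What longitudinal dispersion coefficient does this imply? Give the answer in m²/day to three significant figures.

0.161 m²/day

At the plume center C_max = M/(n_e·A·√(4πDt)), so D = M²/(4πt·(n_e·A·C_max)²).
n_e·A·C_max = 0.40 × 250 × 0.0022 = 0.2200 kg/m.
D = 5.6²/(4π × 320 × 0.2200²) = 0.161 m²/day.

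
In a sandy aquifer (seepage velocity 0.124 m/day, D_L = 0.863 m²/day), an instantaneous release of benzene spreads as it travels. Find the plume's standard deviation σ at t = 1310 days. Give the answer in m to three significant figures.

47.6 m

Dispersive spreading gives a Gaussian with σ² = 2Dt; advection only shifts the center.
σ = √(2 × 0.863 × 1310) = 47.6 m.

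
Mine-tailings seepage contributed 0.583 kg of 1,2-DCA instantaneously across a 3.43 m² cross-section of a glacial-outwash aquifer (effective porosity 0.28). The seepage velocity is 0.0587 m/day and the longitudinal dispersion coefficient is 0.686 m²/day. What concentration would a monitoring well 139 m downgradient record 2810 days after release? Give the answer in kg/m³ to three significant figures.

0.00357 kg/m³

For an instantaneous plane source, C(x,t) = M/(n_e·A·√(4πDt)) · exp(−(x−vt)²/(4Dt)), with n_e·A the pore (flow) area.
Plume center vt = 0.0587 × 2810 = 164.947 m, so the well at 139 m is 25.947 m upgradient of the peak.
√(4πDt) = 155.6 m, giving peak height M/(n_e·A·√(4πDt)) = 0.583/(0.28 × 3.43 × 155.6) = 0.003901 kg/m³.
(x−vt)²/(4Dt) = (-25.947)²/(4 × 0.686 × 2810) = 0.08731; exp(−0.08731) = 0.9164.
C = 0.003901 × 0.9164 = 0.00357 kg/m³.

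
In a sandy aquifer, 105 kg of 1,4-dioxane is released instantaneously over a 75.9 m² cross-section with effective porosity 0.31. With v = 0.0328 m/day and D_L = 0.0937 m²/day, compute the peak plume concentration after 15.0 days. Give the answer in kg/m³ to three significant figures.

The peak of an instantaneous 1D plume sits at x = vt; there the Gaussian factor is 1 and C_max = M/(n_e·A·√(4πDt)), where n_e·A is the pore area the mass is dissolved in.
√(4πDt) = √(4π × 0.0937 × 15.0) = 4.203 m, so C_max = 105/(0.31 × 75.9 × 4.203) = 1.06 kg/m³.

1.06 kg/m³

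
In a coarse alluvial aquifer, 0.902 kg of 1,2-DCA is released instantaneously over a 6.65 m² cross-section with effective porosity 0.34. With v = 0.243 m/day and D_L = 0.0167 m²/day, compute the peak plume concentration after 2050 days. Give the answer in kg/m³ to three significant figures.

0.0192 kg/m³

The peak of an instantaneous 1D plume sits at x = vt; there the Gaussian factor is 1 and C_max = M/(n_e·A·√(4πDt)), where n_e·A is the pore area the mass is dissolved in.
√(4πDt) = √(4π × 0.0167 × 2050) = 20.74 m, so C_max = 0.902/(0.34 × 6.65 × 20.74) = 0.0192 kg/m³.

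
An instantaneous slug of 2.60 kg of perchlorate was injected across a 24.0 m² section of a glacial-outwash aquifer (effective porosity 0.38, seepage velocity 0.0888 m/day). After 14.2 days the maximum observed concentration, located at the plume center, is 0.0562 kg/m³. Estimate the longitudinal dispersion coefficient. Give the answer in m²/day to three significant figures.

At the plume center C_max = M/(n_e·A·√(4πDt)), so D = M²/(4πt·(n_e·A·C_max)²).
n_e·A·C_max = 0.38 × 24.0 × 0.0562 = 0.5125 kg/m.
D = 2.60²/(4π × 14.2 × 0.5125²) = 0.144 m²/day.

0.144 m²/day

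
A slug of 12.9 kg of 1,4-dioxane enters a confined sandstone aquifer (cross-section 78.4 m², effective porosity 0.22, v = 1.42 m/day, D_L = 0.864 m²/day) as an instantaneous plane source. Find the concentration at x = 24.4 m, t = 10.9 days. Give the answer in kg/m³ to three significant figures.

0.00831 kg/m³

For an instantaneous plane source, C(x,t) = M/(n_e·A·√(4πDt)) · exp(−(x−vt)²/(4Dt)), with n_e·A the pore (flow) area.
Plume center vt = 1.42 × 10.9 = 15.478 m, so the well at 24.4 m is 8.922 m downgradient of the peak.
√(4πDt) = 10.88 m, giving peak height M/(n_e·A·√(4πDt)) = 12.9/(0.22 × 78.4 × 10.88) = 0.06874 kg/m³.
(x−vt)²/(4Dt) = (8.922)²/(4 × 0.864 × 10.9) = 2.113; exp(−2.113) = 0.1209.
C = 0.06874 × 0.1209 = 0.00831 kg/m³.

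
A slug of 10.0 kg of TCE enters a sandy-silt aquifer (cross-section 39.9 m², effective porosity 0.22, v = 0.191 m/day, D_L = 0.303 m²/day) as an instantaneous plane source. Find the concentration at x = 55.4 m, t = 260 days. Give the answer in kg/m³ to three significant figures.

For an instantaneous plane source, C(x,t) = M/(n_e·A·√(4πDt)) · exp(−(x−vt)²/(4Dt)), with n_e·A the pore (flow) area.
Plume center vt = 0.191 × 260 = 49.66 m, so the well at 55.4 m is 5.74 m downgradient of the peak.
√(4πDt) = 31.46 m, giving peak height M/(n_e·A·√(4πDt)) = 10.0/(0.22 × 39.9 × 31.46) = 0.03621 kg/m³.
(x−vt)²/(4Dt) = (5.74)²/(4 × 0.303 × 260) = 0.1046; exp(−0.1046) = 0.9007.
C = 0.03621 × 0.9007 = 0.0326 kg/m³.

0.0326 kg/m³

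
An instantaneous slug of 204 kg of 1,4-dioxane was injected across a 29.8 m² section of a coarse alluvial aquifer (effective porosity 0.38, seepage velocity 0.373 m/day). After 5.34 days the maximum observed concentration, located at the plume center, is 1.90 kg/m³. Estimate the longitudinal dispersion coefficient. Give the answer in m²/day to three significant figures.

1.34 m²/day

At the plume center C_max = M/(n_e·A·√(4πDt)), so D = M²/(4πt·(n_e·A·C_max)²).
n_e·A·C_max = 0.38 × 29.8 × 1.90 = 21.52 kg/m.
D = 204²/(4π × 5.34 × 21.52²) = 1.34 m²/day.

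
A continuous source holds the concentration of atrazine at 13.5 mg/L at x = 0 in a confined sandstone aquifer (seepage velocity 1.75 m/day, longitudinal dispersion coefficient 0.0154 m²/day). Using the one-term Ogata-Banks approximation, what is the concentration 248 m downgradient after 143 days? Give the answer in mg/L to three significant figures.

For a continuous step input, C/C₀ ≈ ½·erfc((x−vt)/(2√(Dt))).
vt = 1.75 × 143 = 250.25 m and 2√(Dt) = 2√(0.0154 × 143) = 2.968 m.
Argument (x−vt)/(2√(Dt)) = (248 − 250.25)/2.968 = -0.7581; ½·erfc(-0.7581) = 0.8582.
C = 13.5 × 0.8582 = 11.6 mg/L.

11.6 mg/L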